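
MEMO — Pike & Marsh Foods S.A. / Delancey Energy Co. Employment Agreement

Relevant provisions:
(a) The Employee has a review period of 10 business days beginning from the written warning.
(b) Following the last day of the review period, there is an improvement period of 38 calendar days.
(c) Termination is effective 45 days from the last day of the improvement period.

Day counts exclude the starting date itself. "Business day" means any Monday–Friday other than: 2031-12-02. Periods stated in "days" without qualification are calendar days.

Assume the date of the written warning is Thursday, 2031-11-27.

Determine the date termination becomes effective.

The last day of the review period: 10 business days after Thursday, 2031-11-27, skipping weekends and the listed holiday on Dec 2 — Nov 28, Dec 1, Dec 3, Dec 4, Dec 5, Dec 8, Dec 9, Dec 10, Dec 11, Dec 12 — lands on Friday, 2031-12-12.
Adding 38 calendar days to 2031-12-12 gives 2032-01-19, which is the last day of the improvement period.
Adding 45 calendar days to 2032-01-19 gives 2032-03-04, which is the date termination becomes effective.

2032-03-04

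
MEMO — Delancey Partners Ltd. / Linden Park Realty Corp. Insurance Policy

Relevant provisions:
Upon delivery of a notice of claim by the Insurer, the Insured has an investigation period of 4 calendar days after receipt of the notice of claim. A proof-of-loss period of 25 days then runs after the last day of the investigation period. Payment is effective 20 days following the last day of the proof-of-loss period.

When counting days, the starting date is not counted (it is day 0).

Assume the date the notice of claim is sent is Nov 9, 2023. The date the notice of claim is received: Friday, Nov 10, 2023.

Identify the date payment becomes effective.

Dec 29, 2023

The last day of the investigation period: 4 calendar days after Nov 10, 2023 is Nov 14, 2023.
The last day of the proof-of-loss period: 25 calendar days after Nov 14, 2023 is Dec 9, 2023.
Adding 20 calendar days to Dec 9, 2023 gives Dec 29, 2023, which is the date payment becomes effective.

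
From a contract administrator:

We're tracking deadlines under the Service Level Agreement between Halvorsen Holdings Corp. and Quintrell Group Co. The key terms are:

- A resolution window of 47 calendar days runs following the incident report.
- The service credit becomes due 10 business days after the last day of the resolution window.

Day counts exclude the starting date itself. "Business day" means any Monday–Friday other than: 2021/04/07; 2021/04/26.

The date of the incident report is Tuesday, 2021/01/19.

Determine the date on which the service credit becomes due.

2021/03/19

The last day of the resolution window: 2021/01/19 + 47 days = 2021/03/07.
The date on which the service credit becomes due: 10 business days after Sunday, 2021/03/07, skipping weekends — Mar 8, Mar 9, Mar 10, Mar 11, Mar 12, Mar 15, Mar 16, Mar 17, Mar 18, Mar 19 — lands on Friday, 2021/03/19.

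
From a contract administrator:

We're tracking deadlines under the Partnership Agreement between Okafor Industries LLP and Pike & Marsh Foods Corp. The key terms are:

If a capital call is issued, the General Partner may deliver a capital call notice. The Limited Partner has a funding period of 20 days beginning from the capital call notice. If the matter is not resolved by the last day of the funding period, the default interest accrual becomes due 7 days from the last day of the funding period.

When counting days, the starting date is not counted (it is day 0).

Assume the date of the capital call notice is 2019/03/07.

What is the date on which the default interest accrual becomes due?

2019/04/03

The last day of the funding period: 2019/03/07 + 20 days = 2019/03/27.
The date on which the default interest accrual becomes due: 7 calendar days after 2019/03/27 is 2019/04/03.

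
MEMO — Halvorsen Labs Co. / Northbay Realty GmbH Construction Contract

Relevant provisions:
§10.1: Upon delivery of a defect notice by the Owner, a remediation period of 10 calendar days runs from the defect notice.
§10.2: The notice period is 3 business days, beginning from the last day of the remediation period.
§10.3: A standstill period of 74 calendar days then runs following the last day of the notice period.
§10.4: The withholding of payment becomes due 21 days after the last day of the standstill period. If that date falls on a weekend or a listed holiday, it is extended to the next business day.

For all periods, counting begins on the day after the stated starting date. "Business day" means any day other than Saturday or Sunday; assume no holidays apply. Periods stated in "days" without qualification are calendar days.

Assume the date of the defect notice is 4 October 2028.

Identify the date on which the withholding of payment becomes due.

22 January 2029

The last day of the remediation period: 10 calendar days after 4 October 2028 is 14 October 2028.
The last day of the notice period: counting 3 business days from Saturday, 14 October 2028 (Oct 16, Oct 17, Oct 18, skipping weekends) reaches Wednesday, 18 October 2028.
Adding 74 calendar days to 18 October 2028 gives 31 December 2028, which is the last day of the standstill period.
The date on which the withholding of payment becomes due: 31 December 2028 + 21 days = 21 January 2029. That falls on a Sunday, so it rolls to the next business day, Monday, 22 January 2029.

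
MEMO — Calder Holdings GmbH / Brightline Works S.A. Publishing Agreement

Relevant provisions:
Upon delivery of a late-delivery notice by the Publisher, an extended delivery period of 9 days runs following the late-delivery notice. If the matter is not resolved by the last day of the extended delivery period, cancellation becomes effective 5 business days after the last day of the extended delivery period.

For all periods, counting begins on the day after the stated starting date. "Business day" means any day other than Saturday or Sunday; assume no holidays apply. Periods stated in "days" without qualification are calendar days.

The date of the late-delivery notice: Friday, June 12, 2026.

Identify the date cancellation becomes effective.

June 26, 2026

The last day of the extended delivery period: June 12, 2026 + 9 days = June 21, 2026.
The date cancellation becomes effective: counting 5 business days from Sunday, June 21, 2026 (Jun 22, Jun 23, Jun 24, Jun 25, Jun 26, skipping weekends) reaches Friday, June 26, 2026.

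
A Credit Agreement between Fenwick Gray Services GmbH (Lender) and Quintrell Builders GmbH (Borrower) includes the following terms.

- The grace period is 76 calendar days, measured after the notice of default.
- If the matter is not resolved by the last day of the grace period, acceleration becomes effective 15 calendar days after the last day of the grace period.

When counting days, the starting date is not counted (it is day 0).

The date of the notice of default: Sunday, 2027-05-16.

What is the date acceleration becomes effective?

2027-08-15

Adding 76 calendar days to 2027-05-16 gives 2027-07-31, which is the last day of the grace period.
The date acceleration becomes effective: 15 calendar days after 2027-07-31 is 2027-08-15.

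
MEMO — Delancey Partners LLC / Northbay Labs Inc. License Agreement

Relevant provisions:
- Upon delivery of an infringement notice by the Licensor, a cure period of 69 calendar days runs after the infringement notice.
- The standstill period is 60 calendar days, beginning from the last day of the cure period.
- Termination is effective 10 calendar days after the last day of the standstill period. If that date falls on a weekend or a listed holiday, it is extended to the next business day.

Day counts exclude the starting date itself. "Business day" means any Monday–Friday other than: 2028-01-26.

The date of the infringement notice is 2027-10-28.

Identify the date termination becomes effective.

2028-03-15

The last day of the cure period: 2027-10-28 + 69 days = 2028-01-05.
The last day of the standstill period: 2028-01-05 + 60 days = 2028-03-05.
The date termination becomes effective: 10 calendar days after 2028-03-05 is 2028-03-15. 2028-03-15 is a Wednesday and is not a listed holiday, so no roll-forward applies.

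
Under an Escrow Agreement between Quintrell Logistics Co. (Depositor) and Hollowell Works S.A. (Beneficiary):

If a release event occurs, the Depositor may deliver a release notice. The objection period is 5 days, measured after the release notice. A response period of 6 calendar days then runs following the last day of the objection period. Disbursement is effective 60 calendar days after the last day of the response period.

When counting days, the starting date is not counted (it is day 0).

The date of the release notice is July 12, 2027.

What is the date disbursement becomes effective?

The last day of the objection period: July 12, 2027 + 5 days = July 17, 2027.
The last day of the response period: July 17, 2027 + 6 days = July 23, 2027.
The date disbursement becomes effective: July 23, 2027 + 60 days = September 21, 2027.

September 21, 2027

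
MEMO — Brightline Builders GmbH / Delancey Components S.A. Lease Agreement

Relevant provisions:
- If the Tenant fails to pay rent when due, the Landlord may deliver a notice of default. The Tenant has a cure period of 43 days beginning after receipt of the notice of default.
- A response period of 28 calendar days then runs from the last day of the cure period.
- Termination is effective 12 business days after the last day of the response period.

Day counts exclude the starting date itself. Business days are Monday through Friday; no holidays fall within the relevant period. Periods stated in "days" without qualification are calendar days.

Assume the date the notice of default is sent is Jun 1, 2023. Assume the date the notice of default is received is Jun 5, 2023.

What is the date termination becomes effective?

The last day of the cure period: 43 calendar days after Jun 5, 2023 is Jul 18, 2023.
Adding 28 calendar days to Jul 18, 2023 gives Aug 15, 2023, which is the last day of the response period.
The date termination becomes effective: 12 business days after Tuesday, Aug 15, 2023, skipping weekends — Aug 16, Aug 17, Aug 18, Aug 21, …, Aug 29, Aug 30, Aug 31 — lands on Thursday, Aug 31, 2023.

Aug 31, 2023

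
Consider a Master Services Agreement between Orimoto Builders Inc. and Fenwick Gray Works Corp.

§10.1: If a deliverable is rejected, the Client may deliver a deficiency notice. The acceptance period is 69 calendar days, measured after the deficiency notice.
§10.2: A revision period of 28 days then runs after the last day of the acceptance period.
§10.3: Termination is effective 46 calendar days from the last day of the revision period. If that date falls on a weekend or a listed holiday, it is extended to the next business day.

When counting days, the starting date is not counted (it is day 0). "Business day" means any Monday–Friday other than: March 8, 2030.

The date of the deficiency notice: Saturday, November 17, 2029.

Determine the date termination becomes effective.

April 9, 2030

The last day of the acceptance period: November 17, 2029 + 69 days = January 25, 2030.
Adding 28 calendar days to January 25, 2030 gives February 22, 2030, which is the last day of the revision period.
Adding 46 calendar days to February 22, 2030 gives April 9, 2030, which is the date termination becomes effective. April 9, 2030 is a Tuesday and is not a listed holiday, so no roll-forward applies.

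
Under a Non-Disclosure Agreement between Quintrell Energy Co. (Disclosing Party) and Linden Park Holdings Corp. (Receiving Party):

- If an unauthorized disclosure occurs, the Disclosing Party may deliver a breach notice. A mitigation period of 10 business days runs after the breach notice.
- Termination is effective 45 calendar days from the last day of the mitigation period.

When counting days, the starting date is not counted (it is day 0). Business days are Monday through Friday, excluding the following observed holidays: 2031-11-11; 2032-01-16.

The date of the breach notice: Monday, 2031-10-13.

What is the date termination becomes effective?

The last day of the mitigation period: counting 10 business days from Monday, 2031-10-13 (Oct 14, Oct 15, Oct 16, Oct 17, Oct 20, Oct 21, Oct 22, Oct 23, Oct 24, Oct 27, skipping weekends) reaches Monday, 2031-10-27.
The date termination becomes effective: 45 calendar days after 2031-10-27 is 2031-12-11.

2031-12-11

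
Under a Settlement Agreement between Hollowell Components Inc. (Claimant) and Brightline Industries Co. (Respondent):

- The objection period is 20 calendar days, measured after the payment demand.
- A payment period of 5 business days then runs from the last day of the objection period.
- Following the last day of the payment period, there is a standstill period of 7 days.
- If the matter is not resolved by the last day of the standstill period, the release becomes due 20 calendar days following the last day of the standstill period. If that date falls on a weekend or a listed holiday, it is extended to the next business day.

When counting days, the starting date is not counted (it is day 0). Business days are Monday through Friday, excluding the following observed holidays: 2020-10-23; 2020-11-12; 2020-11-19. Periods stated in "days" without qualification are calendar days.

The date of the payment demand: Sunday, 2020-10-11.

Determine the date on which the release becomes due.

2020-12-03

Adding 20 calendar days to 2020-10-11 gives 2020-10-31, which is the last day of the objection period.
From Saturday, 2020-10-31, 5 business days (Nov 2, Nov 3, Nov 4, Nov 5, Nov 6, skipping weekends) brings us to Friday, 2020-11-06, which is the last day of the payment period.
Adding 7 calendar days to 2020-11-06 gives 2020-11-13, which is the last day of the standstill period.
The date on which the release becomes due: 2020-11-13 + 20 days = 2020-12-03. 2020-12-03 is a Thursday and is not a listed holiday, so no roll-forward applies.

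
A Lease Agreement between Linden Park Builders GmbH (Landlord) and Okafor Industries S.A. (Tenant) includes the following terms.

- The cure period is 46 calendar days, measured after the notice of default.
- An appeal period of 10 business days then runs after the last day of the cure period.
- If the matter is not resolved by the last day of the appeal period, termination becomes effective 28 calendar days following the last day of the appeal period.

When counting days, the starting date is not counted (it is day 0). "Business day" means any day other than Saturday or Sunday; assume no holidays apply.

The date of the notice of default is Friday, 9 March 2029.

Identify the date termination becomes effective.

5 June 2029

The last day of the cure period: 9 March 2029 + 46 days = 24 April 2029.
From Tuesday, 24 April 2029, 10 business days (Apr 25, Apr 26, Apr 27, Apr 30, May 1, May 2, May 3, May 4, May 7, May 8, skipping weekends) brings us to Tuesday, 8 May 2029, which is the last day of the appeal period.
The date termination becomes effective: 8 May 2029 + 28 days = 5 June 2029.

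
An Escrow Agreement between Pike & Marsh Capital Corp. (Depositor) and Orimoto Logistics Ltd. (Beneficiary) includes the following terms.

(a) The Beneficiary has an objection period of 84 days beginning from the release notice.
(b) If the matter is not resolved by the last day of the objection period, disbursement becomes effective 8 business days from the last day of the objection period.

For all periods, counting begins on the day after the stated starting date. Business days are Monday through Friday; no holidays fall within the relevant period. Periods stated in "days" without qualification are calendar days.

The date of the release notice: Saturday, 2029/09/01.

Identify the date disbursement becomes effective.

2029/12/05

Adding 84 calendar days to 2029/09/01 gives 2029/11/24, which is the last day of the objection period.
The date disbursement becomes effective: 8 business days after Saturday, 2029/11/24, skipping weekends — Nov 26, Nov 27, Nov 28, Nov 29, Nov 30, Dec 3, Dec 4, Dec 5 — lands on Wednesday, 2029/12/05.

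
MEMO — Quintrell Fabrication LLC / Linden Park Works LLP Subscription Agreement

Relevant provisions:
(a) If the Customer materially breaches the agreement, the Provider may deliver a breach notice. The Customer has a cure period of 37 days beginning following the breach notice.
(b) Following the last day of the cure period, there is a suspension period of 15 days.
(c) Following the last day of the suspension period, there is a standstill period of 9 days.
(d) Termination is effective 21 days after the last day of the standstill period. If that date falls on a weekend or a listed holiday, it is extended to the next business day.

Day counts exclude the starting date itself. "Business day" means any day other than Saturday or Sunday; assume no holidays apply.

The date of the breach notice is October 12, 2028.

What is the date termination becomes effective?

Adding 37 calendar days to October 12, 2028 gives November 18, 2028, which is the last day of the cure period.
The last day of the suspension period: 15 calendar days after November 18, 2028 is December 3, 2028.
Adding 9 calendar days to December 3, 2028 gives December 12, 2028, which is the last day of the standstill period.
The date termination becomes effective: 21 calendar days after December 12, 2028 is January 2, 2029. January 2, 2029 is a Tuesday, so no roll-forward applies.

January 2, 2029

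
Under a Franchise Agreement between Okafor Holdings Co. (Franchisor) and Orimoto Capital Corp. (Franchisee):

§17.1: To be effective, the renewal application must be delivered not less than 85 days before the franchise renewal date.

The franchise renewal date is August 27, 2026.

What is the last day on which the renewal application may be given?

June 3, 2026

Counting back 85 calendar days from August 27, 2026 gives June 3, 2026.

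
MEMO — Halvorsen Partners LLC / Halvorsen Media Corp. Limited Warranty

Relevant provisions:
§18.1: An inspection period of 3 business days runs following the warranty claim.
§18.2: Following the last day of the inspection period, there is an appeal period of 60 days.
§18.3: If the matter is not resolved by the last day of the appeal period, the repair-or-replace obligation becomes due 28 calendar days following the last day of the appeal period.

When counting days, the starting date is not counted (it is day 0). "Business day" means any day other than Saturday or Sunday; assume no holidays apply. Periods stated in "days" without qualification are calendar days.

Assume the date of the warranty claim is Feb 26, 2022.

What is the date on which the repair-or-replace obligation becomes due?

May 29, 2022

The last day of the inspection period: counting 3 business days from Saturday, Feb 26, 2022 (Feb 28, Mar 1, Mar 2, skipping weekends) reaches Wednesday, Mar 2, 2022.
Adding 60 calendar days to Mar 2, 2022 gives May 1, 2022, which is the last day of the appeal period.
The date on which the repair-or-replace obligation becomes due: May 1, 2022 + 28 days = May 29, 2022.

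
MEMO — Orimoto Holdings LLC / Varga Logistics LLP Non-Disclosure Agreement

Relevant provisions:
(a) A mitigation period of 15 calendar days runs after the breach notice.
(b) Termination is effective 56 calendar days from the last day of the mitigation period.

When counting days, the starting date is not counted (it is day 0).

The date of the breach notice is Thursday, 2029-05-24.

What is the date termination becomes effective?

The last day of the mitigation period: 15 calendar days after 2029-05-24 is 2029-06-08.
The date termination becomes effective: 2029-06-08 + 56 days = 2029-08-03.

2029-08-03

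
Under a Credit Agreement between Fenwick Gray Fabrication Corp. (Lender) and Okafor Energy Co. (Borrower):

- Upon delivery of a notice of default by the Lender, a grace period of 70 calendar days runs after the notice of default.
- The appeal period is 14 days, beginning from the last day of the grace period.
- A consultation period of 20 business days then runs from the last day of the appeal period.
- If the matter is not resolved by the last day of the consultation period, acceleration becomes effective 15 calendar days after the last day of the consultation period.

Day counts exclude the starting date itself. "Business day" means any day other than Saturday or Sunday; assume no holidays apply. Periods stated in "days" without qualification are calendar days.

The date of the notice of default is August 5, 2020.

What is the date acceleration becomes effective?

December 10, 2020

Adding 70 calendar days to August 5, 2020 gives October 14, 2020, which is the last day of the grace period.
Adding 14 calendar days to October 14, 2020 gives October 28, 2020, which is the last day of the appeal period.
The last day of the consultation period: 20 business days after Wednesday, October 28, 2020, skipping weekends — Oct 29, Oct 30, Nov 2, Nov 3, …, Nov 23, Nov 24, Nov 25 — lands on Wednesday, November 25, 2020.
The date acceleration becomes effective: 15 calendar days after November 25, 2020 is December 10, 2020.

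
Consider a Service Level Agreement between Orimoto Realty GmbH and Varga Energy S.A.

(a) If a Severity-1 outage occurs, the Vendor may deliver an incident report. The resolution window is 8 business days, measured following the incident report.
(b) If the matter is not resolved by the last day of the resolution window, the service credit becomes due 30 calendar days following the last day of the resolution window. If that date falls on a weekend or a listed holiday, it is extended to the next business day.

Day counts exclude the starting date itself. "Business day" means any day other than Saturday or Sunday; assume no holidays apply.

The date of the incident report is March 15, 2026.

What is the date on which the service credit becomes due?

April 24, 2026

From Sunday, March 15, 2026, 8 business days (Mar 16, Mar 17, Mar 18, Mar 19, Mar 20, Mar 23, Mar 24, Mar 25, skipping weekends) brings us to Wednesday, March 25, 2026, which is the last day of the resolution window.
Adding 30 calendar days to March 25, 2026 gives April 24, 2026, which is the date on which the service credit becomes due. April 24, 2026 is a Friday, so no roll-forward applies.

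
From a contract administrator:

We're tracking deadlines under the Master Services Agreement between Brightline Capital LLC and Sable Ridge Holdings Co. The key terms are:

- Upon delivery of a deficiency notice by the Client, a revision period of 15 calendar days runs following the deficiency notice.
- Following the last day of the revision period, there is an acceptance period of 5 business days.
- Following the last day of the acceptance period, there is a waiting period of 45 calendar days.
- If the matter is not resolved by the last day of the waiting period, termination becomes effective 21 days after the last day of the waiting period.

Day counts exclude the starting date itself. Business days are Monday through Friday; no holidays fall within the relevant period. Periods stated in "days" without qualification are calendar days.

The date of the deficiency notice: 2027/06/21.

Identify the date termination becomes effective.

Adding 15 calendar days to 2027/06/21 gives 2027/07/06, which is the last day of the revision period.
From Tuesday, 2027/07/06, 5 business days (Jul 7, Jul 8, Jul 9, Jul 12, Jul 13, skipping weekends) brings us to Tuesday, 2027/07/13, which is the last day of the acceptance period.
The last day of the waiting period: 2027/07/13 + 45 days = 2027/08/27.
The date termination becomes effective: 2027/08/27 + 21 days = 2027/09/17.

2027/09/17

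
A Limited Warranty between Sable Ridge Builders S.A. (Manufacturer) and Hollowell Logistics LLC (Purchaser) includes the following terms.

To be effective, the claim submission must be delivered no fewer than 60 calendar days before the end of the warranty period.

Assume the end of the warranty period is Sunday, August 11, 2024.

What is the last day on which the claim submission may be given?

June 12, 2024

August 11, 2024 minus 60 days is June 12, 2024.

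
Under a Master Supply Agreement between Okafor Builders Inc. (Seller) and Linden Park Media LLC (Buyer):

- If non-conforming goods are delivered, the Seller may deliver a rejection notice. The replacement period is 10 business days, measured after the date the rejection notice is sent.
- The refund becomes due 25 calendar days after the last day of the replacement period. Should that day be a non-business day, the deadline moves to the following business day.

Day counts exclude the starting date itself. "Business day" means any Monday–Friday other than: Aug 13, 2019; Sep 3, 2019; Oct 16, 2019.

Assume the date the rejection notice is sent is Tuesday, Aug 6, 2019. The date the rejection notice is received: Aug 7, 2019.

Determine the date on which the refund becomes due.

The last day of the replacement period: 10 business days after Tuesday, Aug 6, 2019, skipping weekends and the listed holiday on Aug 13 — Aug 7, Aug 8, Aug 9, Aug 12, Aug 14, Aug 15, Aug 16, Aug 19, Aug 20, Aug 21 — lands on Wednesday, Aug 21, 2019.
Adding 25 calendar days to Aug 21, 2019 gives Sep 15, 2019, which is the date on which the refund becomes due. That falls on a Sunday, so it rolls to the next business day, Monday, Sep 16, 2019.

Sep 16, 2019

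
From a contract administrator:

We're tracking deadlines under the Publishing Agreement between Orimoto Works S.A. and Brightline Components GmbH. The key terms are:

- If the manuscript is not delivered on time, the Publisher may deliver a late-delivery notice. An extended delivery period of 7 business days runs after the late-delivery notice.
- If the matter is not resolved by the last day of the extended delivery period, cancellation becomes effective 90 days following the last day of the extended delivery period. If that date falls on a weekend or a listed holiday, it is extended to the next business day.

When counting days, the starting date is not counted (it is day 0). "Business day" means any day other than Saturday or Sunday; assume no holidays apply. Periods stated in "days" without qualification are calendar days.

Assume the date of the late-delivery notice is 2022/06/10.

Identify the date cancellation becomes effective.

2022/09/19

From Friday, 2022/06/10, 7 business days (Jun 13, Jun 14, Jun 15, Jun 16, Jun 17, Jun 20, Jun 21, skipping weekends) brings us to Tuesday, 2022/06/21, which is the last day of the extended delivery period.
The date cancellation becomes effective: 2022/06/21 + 90 days = 2022/09/19. 2022/09/19 is a Monday, so no roll-forward applies.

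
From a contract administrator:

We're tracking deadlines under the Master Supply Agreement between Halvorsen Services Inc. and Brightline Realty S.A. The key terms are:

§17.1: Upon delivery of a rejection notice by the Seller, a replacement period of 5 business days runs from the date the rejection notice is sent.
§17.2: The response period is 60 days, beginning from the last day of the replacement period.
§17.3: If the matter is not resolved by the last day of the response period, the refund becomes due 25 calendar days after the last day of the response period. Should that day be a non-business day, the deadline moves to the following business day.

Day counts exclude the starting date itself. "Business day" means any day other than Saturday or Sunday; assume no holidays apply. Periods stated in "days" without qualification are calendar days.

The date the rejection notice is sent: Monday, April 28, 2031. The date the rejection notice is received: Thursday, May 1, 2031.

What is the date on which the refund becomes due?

The last day of the replacement period: 5 business days after Monday, April 28, 2031, skipping weekends — Apr 29, Apr 30, May 1, May 2, May 5 — lands on Monday, May 5, 2031.
The last day of the response period: May 5, 2031 + 60 days = July 4, 2031.
The date on which the refund becomes due: July 4, 2031 + 25 days = July 29, 2031. July 29, 2031 is a Tuesday, so no roll-forward applies.

July 29, 2031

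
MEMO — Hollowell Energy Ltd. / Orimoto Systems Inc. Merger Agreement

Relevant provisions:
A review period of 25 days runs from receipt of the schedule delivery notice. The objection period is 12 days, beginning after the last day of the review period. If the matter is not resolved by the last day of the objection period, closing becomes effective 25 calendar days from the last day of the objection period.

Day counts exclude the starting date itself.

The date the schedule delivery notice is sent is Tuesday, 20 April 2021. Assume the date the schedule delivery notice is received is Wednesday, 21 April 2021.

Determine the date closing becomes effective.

22 June 2021

Adding 25 calendar days to 21 April 2021 gives 16 May 2021, which is the last day of the review period.
The last day of the objection period: 12 calendar days after 16 May 2021 is 28 May 2021.
The date closing becomes effective: 25 calendar days after 28 May 2021 is 22 June 2021.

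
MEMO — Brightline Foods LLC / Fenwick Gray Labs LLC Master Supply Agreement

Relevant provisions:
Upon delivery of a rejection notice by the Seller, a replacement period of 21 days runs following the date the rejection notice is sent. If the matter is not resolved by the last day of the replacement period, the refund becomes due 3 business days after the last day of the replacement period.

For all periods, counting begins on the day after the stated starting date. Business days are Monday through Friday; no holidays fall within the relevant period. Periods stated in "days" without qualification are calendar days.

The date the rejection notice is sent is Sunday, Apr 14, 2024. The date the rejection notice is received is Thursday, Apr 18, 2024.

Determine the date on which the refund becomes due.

Adding 21 calendar days to Apr 14, 2024 gives May 5, 2024, which is the last day of the replacement period.
The date on which the refund becomes due: 3 business days after Sunday, May 5, 2024, skipping weekends — May 6, May 7, May 8 — lands on Wednesday, May 8, 2024.

May 8, 2024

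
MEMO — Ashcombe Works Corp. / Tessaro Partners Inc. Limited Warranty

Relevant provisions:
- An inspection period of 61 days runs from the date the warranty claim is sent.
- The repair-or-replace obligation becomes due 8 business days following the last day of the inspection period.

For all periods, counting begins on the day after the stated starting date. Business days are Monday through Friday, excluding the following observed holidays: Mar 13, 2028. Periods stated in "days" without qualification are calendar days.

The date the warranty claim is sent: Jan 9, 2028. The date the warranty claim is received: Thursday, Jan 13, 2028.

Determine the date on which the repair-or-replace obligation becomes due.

Mar 23, 2028

The last day of the inspection period: 61 calendar days after Jan 9, 2028 is Mar 10, 2028.
From Friday, Mar 10, 2028, 8 business days (Mar 14, Mar 15, Mar 16, Mar 17, Mar 20, Mar 21, Mar 22, Mar 23, skipping weekends and the listed holiday on Mar 13) brings us to Thursday, Mar 23, 2028, which is the date on which the repair-or-replace obligation becomes due.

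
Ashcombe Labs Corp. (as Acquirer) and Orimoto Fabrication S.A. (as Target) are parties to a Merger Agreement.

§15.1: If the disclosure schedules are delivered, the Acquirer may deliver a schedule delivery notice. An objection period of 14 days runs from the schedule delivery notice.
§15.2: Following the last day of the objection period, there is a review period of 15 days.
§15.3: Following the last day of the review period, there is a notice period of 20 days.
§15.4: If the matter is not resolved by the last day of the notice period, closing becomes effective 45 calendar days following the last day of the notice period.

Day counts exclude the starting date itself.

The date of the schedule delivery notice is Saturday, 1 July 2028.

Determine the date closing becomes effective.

3 October 2028

The last day of the objection period: 14 calendar days after 1 July 2028 is 15 July 2028.
Adding 15 calendar days to 15 July 2028 gives 30 July 2028, which is the last day of the review period.
The last day of the notice period: 30 July 2028 + 20 days = 19 August 2028.
The date closing becomes effective: 45 calendar days after 19 August 2028 is 3 October 2028.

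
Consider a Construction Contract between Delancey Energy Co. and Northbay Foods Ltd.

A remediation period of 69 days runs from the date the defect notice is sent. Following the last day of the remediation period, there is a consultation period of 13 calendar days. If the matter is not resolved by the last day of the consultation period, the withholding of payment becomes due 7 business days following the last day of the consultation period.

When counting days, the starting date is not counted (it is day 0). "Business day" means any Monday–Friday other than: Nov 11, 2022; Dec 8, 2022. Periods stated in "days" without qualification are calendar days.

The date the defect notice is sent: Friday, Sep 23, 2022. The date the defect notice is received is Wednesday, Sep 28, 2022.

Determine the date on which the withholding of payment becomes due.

Adding 69 calendar days to Sep 23, 2022 gives Dec 1, 2022, which is the last day of the remediation period.
Adding 13 calendar days to Dec 1, 2022 gives Dec 14, 2022, which is the last day of the consultation period.
The date on which the withholding of payment becomes due: 7 business days after Wednesday, Dec 14, 2022, skipping weekends — Dec 15, Dec 16, Dec 19, Dec 20, Dec 21, Dec 22, Dec 23 — lands on Friday, Dec 23, 2022.

Dec 23, 2022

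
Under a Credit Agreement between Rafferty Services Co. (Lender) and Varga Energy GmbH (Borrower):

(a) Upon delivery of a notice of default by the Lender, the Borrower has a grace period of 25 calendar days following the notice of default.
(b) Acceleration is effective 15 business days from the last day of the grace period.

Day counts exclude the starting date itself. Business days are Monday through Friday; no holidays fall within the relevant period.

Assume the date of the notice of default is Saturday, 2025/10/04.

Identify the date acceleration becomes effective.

The last day of the grace period: 2025/10/04 + 25 days = 2025/10/29.
The date acceleration becomes effective: 15 business days after Wednesday, 2025/10/29, skipping weekends — Oct 30, Oct 31, Nov 3, Nov 4, …, Nov 17, Nov 18, Nov 19 — lands on Wednesday, 2025/11/19.

2025/11/19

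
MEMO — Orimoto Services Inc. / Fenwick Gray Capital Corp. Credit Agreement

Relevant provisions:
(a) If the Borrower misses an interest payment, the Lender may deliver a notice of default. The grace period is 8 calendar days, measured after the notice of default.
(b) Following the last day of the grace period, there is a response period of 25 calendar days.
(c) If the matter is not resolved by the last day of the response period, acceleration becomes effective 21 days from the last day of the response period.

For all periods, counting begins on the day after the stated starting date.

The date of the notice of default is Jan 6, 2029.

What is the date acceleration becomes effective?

The last day of the grace period: Jan 6, 2029 + 8 days = Jan 14, 2029.
Adding 25 calendar days to Jan 14, 2029 gives Feb 8, 2029, which is the last day of the response period.
The date acceleration becomes effective: Feb 8, 2029 + 21 days = Mar 1, 2029.

Mar 1, 2029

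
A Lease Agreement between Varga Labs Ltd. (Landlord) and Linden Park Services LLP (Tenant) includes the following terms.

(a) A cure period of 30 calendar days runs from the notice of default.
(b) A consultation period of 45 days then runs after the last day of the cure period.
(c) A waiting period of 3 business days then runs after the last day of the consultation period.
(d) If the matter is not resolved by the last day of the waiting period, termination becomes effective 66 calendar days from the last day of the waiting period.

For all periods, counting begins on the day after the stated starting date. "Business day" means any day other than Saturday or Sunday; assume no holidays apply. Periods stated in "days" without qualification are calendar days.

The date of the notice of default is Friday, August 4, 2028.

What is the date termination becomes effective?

The last day of the cure period: August 4, 2028 + 30 days = September 3, 2028.
The last day of the consultation period: 45 calendar days after September 3, 2028 is October 18, 2028.
The last day of the waiting period: 3 business days after Wednesday, October 18, 2028, skipping weekends — Oct 19, Oct 20, Oct 23 — lands on Monday, October 23, 2028.
Adding 66 calendar days to October 23, 2028 gives December 28, 2028, which is the date termination becomes effective.

December 28, 2028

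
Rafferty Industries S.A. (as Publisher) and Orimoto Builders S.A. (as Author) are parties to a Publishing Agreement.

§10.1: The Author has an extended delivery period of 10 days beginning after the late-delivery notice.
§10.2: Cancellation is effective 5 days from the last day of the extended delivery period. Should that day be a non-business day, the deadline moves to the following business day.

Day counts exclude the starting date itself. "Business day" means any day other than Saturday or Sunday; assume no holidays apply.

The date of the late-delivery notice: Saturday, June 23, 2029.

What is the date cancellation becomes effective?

The last day of the extended delivery period: June 23, 2029 + 10 days = July 3, 2029.
The date cancellation becomes effective: July 3, 2029 + 5 days = July 8, 2029. That falls on a Sunday, so it rolls to the next business day, Monday, July 9, 2029.

July 9, 2029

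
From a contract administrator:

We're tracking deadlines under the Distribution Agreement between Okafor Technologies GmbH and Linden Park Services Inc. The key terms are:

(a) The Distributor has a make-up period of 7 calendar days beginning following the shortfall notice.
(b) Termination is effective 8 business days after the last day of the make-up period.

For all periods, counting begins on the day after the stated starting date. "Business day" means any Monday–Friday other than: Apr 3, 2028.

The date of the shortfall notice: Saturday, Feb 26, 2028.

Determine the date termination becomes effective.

Mar 15, 2028

Adding 7 calendar days to Feb 26, 2028 gives Mar 4, 2028, which is the last day of the make-up period.
The date termination becomes effective: 8 business days after Saturday, Mar 4, 2028, skipping weekends — Mar 6, Mar 7, Mar 8, Mar 9, Mar 10, Mar 13, Mar 14, Mar 15 — lands on Wednesday, Mar 15, 2028.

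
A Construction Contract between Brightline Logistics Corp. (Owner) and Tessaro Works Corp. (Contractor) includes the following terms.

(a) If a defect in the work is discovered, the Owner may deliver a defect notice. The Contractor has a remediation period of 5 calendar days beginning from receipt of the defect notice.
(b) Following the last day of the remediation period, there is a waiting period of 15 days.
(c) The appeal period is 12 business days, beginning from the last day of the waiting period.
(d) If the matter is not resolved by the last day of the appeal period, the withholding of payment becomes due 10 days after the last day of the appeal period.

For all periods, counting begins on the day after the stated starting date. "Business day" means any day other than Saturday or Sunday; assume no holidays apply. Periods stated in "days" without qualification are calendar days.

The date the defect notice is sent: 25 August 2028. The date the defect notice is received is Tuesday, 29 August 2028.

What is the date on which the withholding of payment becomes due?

Adding 5 calendar days to 29 August 2028 gives 3 September 2028, which is the last day of the remediation period.
The last day of the waiting period: 15 calendar days after 3 September 2028 is 18 September 2028.
From Monday, 18 September 2028, 12 business days (Sep 19, Sep 20, Sep 21, Sep 22, …, Oct 2, Oct 3, Oct 4, skipping weekends) brings us to Wednesday, 4 October 2028, which is the last day of the appeal period.
Adding 10 calendar days to 4 October 2028 gives 14 October 2028, which is the date on which the withholding of payment becomes due.

14 October 2028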